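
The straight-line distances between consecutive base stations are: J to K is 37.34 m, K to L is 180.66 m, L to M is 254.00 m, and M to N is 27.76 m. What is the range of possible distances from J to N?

8.24 ≤ JN ≤ 499.76 m

The maximum is all hops collinear in one direction: 37.34 + 180.66 + 254.00 + 27.76 = 499.76.
The longest hop is 254.00; the others sum to 245.76. Folding the others back against it leaves at least 254.00 − 245.76 = 8.24.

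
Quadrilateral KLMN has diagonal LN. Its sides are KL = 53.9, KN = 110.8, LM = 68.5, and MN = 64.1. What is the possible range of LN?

56.9 < LN < 132.6

From triangle KLN: |53.9 − 110.8| < LN < 53.9 + 110.8, i.e. 56.9 < LN < 164.7.
From triangle MLN: 4.4 < LN < 132.6.
Both must hold, so LN lies in the intersection.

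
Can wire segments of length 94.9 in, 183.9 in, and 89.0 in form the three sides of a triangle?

No

The two shorter sides sum to 183.9, exactly equal to the longest side 183.9.
That gives only a degenerate (flat) triangle — the inequality must be strict.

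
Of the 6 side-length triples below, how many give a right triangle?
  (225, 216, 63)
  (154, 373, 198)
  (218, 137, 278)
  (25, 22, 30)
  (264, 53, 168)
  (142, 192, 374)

(225,216,63): 63²+216² = 50625 = 225² → right
(154,373,198): 154+198 ≤ 373, not a triangle
(218,137,278): 137²+218² = 66293 < 77284 = 278² → obtuse
(25,22,30): 22²+25² = 1109 > 900 = 30² → acute
(264,53,168): 53+168 ≤ 264, not a triangle
(142,192,374): 142+192 ≤ 374, not a triangle
1 of the 6 is right.

1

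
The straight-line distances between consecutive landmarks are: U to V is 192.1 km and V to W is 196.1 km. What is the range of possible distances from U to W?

4.0 ≤ UW ≤ 388.2 km

By the triangle inequality, |192.1 − 196.1| ≤ UW ≤ 192.1 + 196.1.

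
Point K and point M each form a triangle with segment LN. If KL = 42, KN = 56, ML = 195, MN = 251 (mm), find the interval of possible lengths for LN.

From triangle KLN: |42 − 56| < LN < 42 + 56, i.e. 14 < LN < 98.
From triangle MLN: 56 < LN < 446.
Both must hold, so LN lies in the intersection.

56 < LN < 98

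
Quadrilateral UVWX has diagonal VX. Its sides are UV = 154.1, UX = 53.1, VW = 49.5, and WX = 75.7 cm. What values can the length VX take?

From triangle UVX: |154.1 − 53.1| < VX < 154.1 + 53.1, i.e. 101.0 < VX < 207.2.
From triangle WVX: 26.2 < VX < 125.2.
Both must hold, so VX lies in the intersection.

101.0 < VX < 125.2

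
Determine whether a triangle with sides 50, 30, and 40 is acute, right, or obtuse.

right

Compare the square of the longest side to the sum of squares of the other two: 30² + 40² = 2500 = 50².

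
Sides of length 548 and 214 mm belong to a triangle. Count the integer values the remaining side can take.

The third side lies in the open interval (334, 762).
Integers from 335 to 761 inclusive: 761 − 335 + 1 = 427.

427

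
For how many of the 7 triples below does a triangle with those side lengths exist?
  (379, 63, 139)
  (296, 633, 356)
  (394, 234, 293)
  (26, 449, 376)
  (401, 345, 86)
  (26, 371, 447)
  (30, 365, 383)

4

(63,139,379): 63+139 ≤ 379 → not valid
(296,356,633): 296+356 > 633 → valid
(234,293,394): 234+293 > 394 → valid
(26,376,449): 26+376 ≤ 449 → not valid
(86,345,401): 86+345 > 401 → valid
(26,371,447): 26+371 ≤ 447 → not valid
(30,365,383): 30+365 > 383 → valid
4 of the 7 triples form a triangle.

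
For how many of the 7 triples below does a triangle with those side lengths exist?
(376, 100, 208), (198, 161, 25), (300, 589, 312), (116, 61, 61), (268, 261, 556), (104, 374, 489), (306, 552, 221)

2

(100,208,376): 100+208 ≤ 376 → not valid
(25,161,198): 25+161 ≤ 198 → not valid
(300,312,589): 300+312 > 589 → valid
(61,61,116): 61+61 > 116 → valid
(261,268,556): 261+268 ≤ 556 → not valid
(104,374,489): 104+374 ≤ 489 → not valid
(221,306,552): 221+306 ≤ 552 → not valid
2 of the 7 triples form a triangle.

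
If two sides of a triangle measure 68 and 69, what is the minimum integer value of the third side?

2

The third side must be strictly greater than |68 − 69| = 1.
The smallest integer above 1 is 2.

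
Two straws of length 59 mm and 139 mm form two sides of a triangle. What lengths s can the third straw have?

By the triangle inequality, s must be less than 59 + 139 = 198 and greater than |59 − 139| = 80.

80 < s < 198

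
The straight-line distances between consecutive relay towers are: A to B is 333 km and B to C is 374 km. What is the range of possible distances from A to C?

41 ≤ AC ≤ 707 km

By the triangle inequality, |333 − 374| ≤ AC ≤ 333 + 374.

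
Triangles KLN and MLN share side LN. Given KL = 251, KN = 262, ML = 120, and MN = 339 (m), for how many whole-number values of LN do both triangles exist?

239

From triangle KLN: 11 < LN < 513.
From triangle MLN: 219 < LN < 459.
Intersection: 219 < LN < 459, so integers 220 through 458: 239 values.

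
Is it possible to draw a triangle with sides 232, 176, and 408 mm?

The two shorter sides sum to 408, exactly equal to the longest side 408.
That gives only a degenerate (flat) triangle — the inequality must be strict.

No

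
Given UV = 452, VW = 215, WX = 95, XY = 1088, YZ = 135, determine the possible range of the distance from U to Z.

191 ≤ UZ ≤ 1985

The maximum is all hops collinear in one direction: 452 + 215 + 95 + 1088 + 135 = 1985.
The longest hop is 1088; the others sum to 897. Folding the others back against it leaves at least 1088 − 897 = 191.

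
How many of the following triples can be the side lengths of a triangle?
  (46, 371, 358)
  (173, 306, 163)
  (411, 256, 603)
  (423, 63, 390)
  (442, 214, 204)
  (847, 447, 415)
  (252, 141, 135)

6

(46,358,371): 46+358 > 371 → valid
(163,173,306): 163+173 > 306 → valid
(256,411,603): 256+411 > 603 → valid
(63,390,423): 63+390 > 423 → valid
(204,214,442): 204+214 ≤ 442 → not valid
(415,447,847): 415+447 > 847 → valid
(135,141,252): 135+141 > 252 → valid
6 of the 7 triples form a triangle.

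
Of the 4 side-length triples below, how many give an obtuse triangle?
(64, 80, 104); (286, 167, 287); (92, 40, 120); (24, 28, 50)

3

(64,80,104): 64²+80² = 10496 < 10816 = 104² → obtuse
(286,167,287): 167²+286² = 109685 > 82369 = 287² → acute
(92,40,120): 40²+92² = 10064 < 14400 = 120² → obtuse
(24,28,50): 24²+28² = 1360 < 2500 = 50² → obtuse
3 of the 4 are obtuse.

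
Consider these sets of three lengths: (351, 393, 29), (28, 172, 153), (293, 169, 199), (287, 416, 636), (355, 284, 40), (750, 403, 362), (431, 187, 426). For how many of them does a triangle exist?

(29,351,393): 29+351 ≤ 393 → not valid
(28,153,172): 28+153 > 172 → valid
(169,199,293): 169+199 > 293 → valid
(287,416,636): 287+416 > 636 → valid
(40,284,355): 40+284 ≤ 355 → not valid
(362,403,750): 362+403 > 750 → valid
(187,426,431): 187+426 > 431 → valid
5 of the 7 triples form a triangle.

5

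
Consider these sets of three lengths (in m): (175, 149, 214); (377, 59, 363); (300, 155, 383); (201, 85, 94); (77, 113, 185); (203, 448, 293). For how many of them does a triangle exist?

5

(149,175,214): 149+175 > 214 → valid
(59,363,377): 59+363 > 377 → valid
(155,300,383): 155+300 > 383 → valid
(85,94,201): 85+94 ≤ 201 → not valid
(77,113,185): 77+113 > 185 → valid
(203,293,448): 203+293 > 448 → valid
5 of the 6 triples form a triangle.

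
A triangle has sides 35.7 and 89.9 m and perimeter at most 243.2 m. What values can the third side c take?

54.2 < c ≤ 117.6

Triangle inequality alone gives 54.2 < c < 125.6.
The perimeter condition gives c ≤ 243.2 − 35.7 − 89.9 = 117.6.
Intersecting the two: 54.2 < c ≤ 117.6.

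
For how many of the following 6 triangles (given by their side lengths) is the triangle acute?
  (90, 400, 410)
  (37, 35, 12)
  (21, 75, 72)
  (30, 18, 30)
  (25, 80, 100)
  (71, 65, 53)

(90,400,410): 90²+400² = 168100 = 410² → right
(37,35,12): 12²+35² = 1369 = 37² → right
(21,75,72): 21²+72² = 5625 = 75² → right
(30,18,30): 18²+30² = 1224 > 900 = 30² → acute
(25,80,100): 25²+80² = 7025 < 10000 = 100² → obtuse
(71,65,53): 53²+65² = 7034 > 5041 = 71² → acute
2 of the 6 are acute.

2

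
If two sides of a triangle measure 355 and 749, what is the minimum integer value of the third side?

395

The third side must be strictly greater than |355 − 749| = 394.
The smallest integer above 394 is 395.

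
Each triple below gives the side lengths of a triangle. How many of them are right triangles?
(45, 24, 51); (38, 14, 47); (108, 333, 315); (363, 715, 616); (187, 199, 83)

3

(45,24,51): 24²+45² = 2601 = 51² → right
(38,14,47): 14²+38² = 1640 < 2209 = 47² → obtuse
(108,333,315): 108²+315² = 110889 = 333² → right
(363,715,616): 363²+616² = 511225 = 715² → right
(187,199,83): 83²+187² = 41858 > 39601 = 199² → acute
3 of the 5 are right.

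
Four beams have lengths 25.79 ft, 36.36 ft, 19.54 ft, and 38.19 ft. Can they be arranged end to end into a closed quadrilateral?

A quadrilateral exists iff every side is shorter than the sum of the others — equivalently, the longest side is less than the sum of the rest.
Longest side 38.19 < 81.69 (sum of the remaining 3), so yes.

Yes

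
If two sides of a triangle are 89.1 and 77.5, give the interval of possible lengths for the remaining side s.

By the triangle inequality, s must be less than 89.1 + 77.5 = 166.6 and greater than |89.1 − 77.5| = 11.6.

11.6 < s < 166.6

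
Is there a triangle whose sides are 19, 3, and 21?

The longest side is 21, and the other two sum to 22.
Since 22 > 21, the triangle inequality holds.

Yes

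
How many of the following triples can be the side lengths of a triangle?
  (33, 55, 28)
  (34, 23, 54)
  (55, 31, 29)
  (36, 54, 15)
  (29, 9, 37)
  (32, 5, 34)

5

(28,33,55): 28+33 > 55 → valid
(23,34,54): 23+34 > 54 → valid
(29,31,55): 29+31 > 55 → valid
(15,36,54): 15+36 ≤ 54 → not valid
(9,29,37): 9+29 > 37 → valid
(5,32,34): 5+32 > 34 → valid
5 of the 6 triples form a triangle.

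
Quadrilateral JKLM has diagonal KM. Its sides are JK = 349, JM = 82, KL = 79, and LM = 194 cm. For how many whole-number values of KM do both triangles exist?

5

From triangle JKM: 267 < KM < 431.
From triangle LKM: 115 < KM < 273.
Intersection: 267 < KM < 273, so integers 268 through 272: 5 values.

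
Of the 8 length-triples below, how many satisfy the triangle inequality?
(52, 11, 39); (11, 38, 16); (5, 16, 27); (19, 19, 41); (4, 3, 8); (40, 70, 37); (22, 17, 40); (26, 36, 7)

1

(11,39,52): 11+39 ≤ 52 → not valid
(11,16,38): 11+16 ≤ 38 → not valid
(5,16,27): 5+16 ≤ 27 → not valid
(19,19,41): 19+19 ≤ 41 → not valid
(3,4,8): 3+4 ≤ 8 → not valid
(37,40,70): 37+40 > 70 → valid
(17,22,40): 17+22 ≤ 40 → not valid
(7,26,36): 7+26 ≤ 36 → not valid
1 of the 8 triples forms a triangle.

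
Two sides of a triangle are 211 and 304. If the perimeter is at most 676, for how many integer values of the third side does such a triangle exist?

68

Triangle inequality: 93 < x < 515. Perimeter ≤ 676 gives x ≤ 676 − 211 − 304 = 161.
So 93 < x ≤ 161; integers 94 through 161: 68 values.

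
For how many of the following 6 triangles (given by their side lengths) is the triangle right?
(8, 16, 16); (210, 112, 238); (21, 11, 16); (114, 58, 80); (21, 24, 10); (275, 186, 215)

(8,16,16): 8²+16² = 320 > 256 = 16² → acute
(210,112,238): 112²+210² = 56644 = 238² → right
(21,11,16): 11²+16² = 377 < 441 = 21² → obtuse
(114,58,80): 58²+80² = 9764 < 12996 = 114² → obtuse
(21,24,10): 10²+21² = 541 < 576 = 24² → obtuse
(275,186,215): 186²+215² = 80821 > 75625 = 275² → acute
1 of the 6 is right.

1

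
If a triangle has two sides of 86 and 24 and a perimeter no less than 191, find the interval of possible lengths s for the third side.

81 ≤ s < 110

Triangle inequality alone gives 62 < s < 110.
The perimeter condition gives s ≥ 191 − 86 − 24 = 81.
Intersecting the two: 81 ≤ s < 110.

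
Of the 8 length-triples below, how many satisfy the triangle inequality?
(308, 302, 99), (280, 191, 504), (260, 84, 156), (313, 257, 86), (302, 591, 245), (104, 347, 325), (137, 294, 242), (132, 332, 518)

(99,302,308): 99+302 > 308 → valid
(191,280,504): 191+280 ≤ 504 → not valid
(84,156,260): 84+156 ≤ 260 → not valid
(86,257,313): 86+257 > 313 → valid
(245,302,591): 245+302 ≤ 591 → not valid
(104,325,347): 104+325 > 347 → valid
(137,242,294): 137+242 > 294 → valid
(132,332,518): 132+332 ≤ 518 → not valid
4 of the 8 triples form a triangle.

4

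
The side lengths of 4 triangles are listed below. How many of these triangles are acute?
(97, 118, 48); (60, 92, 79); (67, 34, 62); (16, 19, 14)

3

(97,118,48): 48²+97² = 11713 < 13924 = 118² → obtuse
(60,92,79): 60²+79² = 9841 > 8464 = 92² → acute
(67,34,62): 34²+62² = 5000 > 4489 = 67² → acute
(16,19,14): 14²+16² = 452 > 361 = 19² → acute
3 of the 4 are acute.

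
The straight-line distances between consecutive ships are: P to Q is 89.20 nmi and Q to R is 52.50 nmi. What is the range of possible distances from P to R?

By the triangle inequality, |89.20 − 52.50| ≤ PR ≤ 89.20 + 52.50.

36.70 ≤ PR ≤ 141.70 nmi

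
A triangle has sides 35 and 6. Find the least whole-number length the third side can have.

30

The third side must be strictly greater than |35 − 6| = 29.
The smallest integer above 29 is 30.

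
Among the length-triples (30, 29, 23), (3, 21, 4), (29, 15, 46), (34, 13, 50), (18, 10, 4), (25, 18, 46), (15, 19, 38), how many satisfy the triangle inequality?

1

(23,29,30): 23+29 > 30 → valid
(3,4,21): 3+4 ≤ 21 → not valid
(15,29,46): 15+29 ≤ 46 → not valid
(13,34,50): 13+34 ≤ 50 → not valid
(4,10,18): 4+10 ≤ 18 → not valid
(18,25,46): 18+25 ≤ 46 → not valid
(15,19,38): 15+19 ≤ 38 → not valid
1 of the 7 triples forms a triangle.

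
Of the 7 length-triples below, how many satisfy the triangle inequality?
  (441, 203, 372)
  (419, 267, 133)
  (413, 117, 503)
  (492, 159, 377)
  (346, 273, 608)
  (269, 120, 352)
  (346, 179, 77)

5

(203,372,441): 203+372 > 441 → valid
(133,267,419): 133+267 ≤ 419 → not valid
(117,413,503): 117+413 > 503 → valid
(159,377,492): 159+377 > 492 → valid
(273,346,608): 273+346 > 608 → valid
(120,269,352): 120+269 > 352 → valid
(77,179,346): 77+179 ≤ 346 → not valid
5 of the 7 triples form a triangle.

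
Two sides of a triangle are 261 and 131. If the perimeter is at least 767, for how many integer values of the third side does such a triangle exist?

Triangle inequality: 130 < x < 392. Perimeter ≥ 767 gives x ≥ 767 − 261 − 131 = 375.
So 375 ≤ x < 392; integers 375 through 391: 17 values.

17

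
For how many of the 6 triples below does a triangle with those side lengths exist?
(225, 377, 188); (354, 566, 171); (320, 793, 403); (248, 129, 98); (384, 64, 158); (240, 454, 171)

(188,225,377): 188+225 > 377 → valid
(171,354,566): 171+354 ≤ 566 → not valid
(320,403,793): 320+403 ≤ 793 → not valid
(98,129,248): 98+129 ≤ 248 → not valid
(64,158,384): 64+158 ≤ 384 → not valid
(171,240,454): 171+240 ≤ 454 → not valid
1 of the 6 triples forms a triangle.

1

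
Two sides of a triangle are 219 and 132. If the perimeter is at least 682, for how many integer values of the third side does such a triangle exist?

Triangle inequality: 87 < x < 351. Perimeter ≥ 682 gives x ≥ 682 − 219 − 132 = 331.
So 331 ≤ x < 351; integers 331 through 350: 20 values.

20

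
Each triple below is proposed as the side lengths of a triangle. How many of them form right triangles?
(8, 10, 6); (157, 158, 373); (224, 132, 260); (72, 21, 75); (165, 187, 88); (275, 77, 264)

(8,10,6): 6²+8² = 100 = 10² → right
(157,158,373): 157+158 ≤ 373, not a triangle
(224,132,260): 132²+224² = 67600 = 260² → right
(72,21,75): 21²+72² = 5625 = 75² → right
(165,187,88): 88²+165² = 34969 = 187² → right
(275,77,264): 77²+264² = 75625 = 275² → right
5 of the 6 are right.

5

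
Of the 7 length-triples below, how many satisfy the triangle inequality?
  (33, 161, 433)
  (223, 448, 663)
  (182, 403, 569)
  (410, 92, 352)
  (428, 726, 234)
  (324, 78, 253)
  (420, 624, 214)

(33,161,433): 33+161 ≤ 433 → not valid
(223,448,663): 223+448 > 663 → valid
(182,403,569): 182+403 > 569 → valid
(92,352,410): 92+352 > 410 → valid
(234,428,726): 234+428 ≤ 726 → not valid
(78,253,324): 78+253 > 324 → valid
(214,420,624): 214+420 > 624 → valid
5 of the 7 triples form a triangle.

5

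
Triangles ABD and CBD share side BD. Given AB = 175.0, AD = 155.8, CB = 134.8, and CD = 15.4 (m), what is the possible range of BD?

119.4 < BD < 150.2

From triangle ABD: |175.0 − 155.8| < BD < 175.0 + 155.8, i.e. 19.2 < BD < 330.8.
From triangle CBD: 119.4 < BD < 150.2.
Both must hold, so BD lies in the intersection.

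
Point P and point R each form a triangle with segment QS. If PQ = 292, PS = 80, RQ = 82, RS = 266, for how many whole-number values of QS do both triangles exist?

135

From triangle PQS: 212 < QS < 372.
From triangle RQS: 184 < QS < 348.
Intersection: 212 < QS < 348, so integers 213 through 347: 135 values.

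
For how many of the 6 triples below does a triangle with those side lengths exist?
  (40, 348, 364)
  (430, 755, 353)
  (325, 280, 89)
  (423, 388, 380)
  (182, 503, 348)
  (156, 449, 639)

(40,348,364): 40+348 > 364 → valid
(353,430,755): 353+430 > 755 → valid
(89,280,325): 89+280 > 325 → valid
(380,388,423): 380+388 > 423 → valid
(182,348,503): 182+348 > 503 → valid
(156,449,639): 156+449 ≤ 639 → not valid
5 of the 6 triples form a triangle.

5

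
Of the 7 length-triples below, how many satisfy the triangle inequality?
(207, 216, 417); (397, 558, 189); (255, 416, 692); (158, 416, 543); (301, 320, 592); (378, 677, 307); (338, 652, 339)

(207,216,417): 207+216 > 417 → valid
(189,397,558): 189+397 > 558 → valid
(255,416,692): 255+416 ≤ 692 → not valid
(158,416,543): 158+416 > 543 → valid
(301,320,592): 301+320 > 592 → valid
(307,378,677): 307+378 > 677 → valid
(338,339,652): 338+339 > 652 → valid
6 of the 7 triples form a triangle.

6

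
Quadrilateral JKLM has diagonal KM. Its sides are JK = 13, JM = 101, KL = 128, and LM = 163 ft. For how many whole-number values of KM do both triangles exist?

From triangle JKM: 88 < KM < 114.
From triangle LKM: 35 < KM < 291.
Intersection: 88 < KM < 114, so integers 89 through 113: 25 values.

25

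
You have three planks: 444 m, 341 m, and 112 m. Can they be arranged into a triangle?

Yes

The longest side is 444, and the other two sum to 453.
Since 453 > 444, the triangle inequality holds.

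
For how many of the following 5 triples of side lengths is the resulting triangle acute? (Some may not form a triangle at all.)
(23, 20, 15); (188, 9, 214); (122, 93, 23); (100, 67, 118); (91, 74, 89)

(23,20,15): 15²+20² = 625 > 529 = 23² → acute
(188,9,214): 9+188 ≤ 214, not a triangle
(122,93,23): 23+93 ≤ 122, not a triangle
(100,67,118): 67²+100² = 14489 > 13924 = 118² → acute
(91,74,89): 74²+89² = 13397 > 8281 = 91² → acute
3 of the 5 are acute.

3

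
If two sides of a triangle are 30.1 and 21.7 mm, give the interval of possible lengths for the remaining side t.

By the triangle inequality, t must be less than 30.1 + 21.7 = 51.8 and greater than |30.1 − 21.7| = 8.4.

8.4 < t < 51.8 (mm)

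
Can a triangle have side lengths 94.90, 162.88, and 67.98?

No

The two shorter sides sum to 162.88, exactly equal to the longest side 162.88.
That gives only a degenerate (flat) triangle — the inequality must be strict.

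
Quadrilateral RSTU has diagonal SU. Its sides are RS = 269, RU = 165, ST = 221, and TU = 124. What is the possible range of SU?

From triangle RSU: |269 − 165| < SU < 269 + 165, i.e. 104 < SU < 434.
From triangle TSU: 97 < SU < 345.
Both must hold, so SU lies in the intersection.

104 < SU < 345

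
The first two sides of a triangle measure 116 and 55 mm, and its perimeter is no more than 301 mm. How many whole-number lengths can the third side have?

Triangle inequality: 61 < x < 171. Perimeter ≤ 301 gives x ≤ 301 − 116 − 55 = 130.
So 61 < x ≤ 130; integers 62 through 130: 69 values.

69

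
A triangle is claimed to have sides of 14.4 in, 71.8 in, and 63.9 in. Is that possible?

Yes

The longest side is 71.8, and the other two sum to 78.3.
Since 78.3 > 71.8, the triangle inequality holds.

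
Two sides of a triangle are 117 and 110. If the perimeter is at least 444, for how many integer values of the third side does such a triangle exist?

10

Triangle inequality: 7 < x < 227. Perimeter ≥ 444 gives x ≥ 444 − 117 − 110 = 217.
So 217 ≤ x < 227; integers 217 through 226: 10 values.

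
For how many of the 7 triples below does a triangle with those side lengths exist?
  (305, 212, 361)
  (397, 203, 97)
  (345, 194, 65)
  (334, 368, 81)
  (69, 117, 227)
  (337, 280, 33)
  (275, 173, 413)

(212,305,361): 212+305 > 361 → valid
(97,203,397): 97+203 ≤ 397 → not valid
(65,194,345): 65+194 ≤ 345 → not valid
(81,334,368): 81+334 > 368 → valid
(69,117,227): 69+117 ≤ 227 → not valid
(33,280,337): 33+280 ≤ 337 → not valid
(173,275,413): 173+275 > 413 → valid
3 of the 7 triples form a triangle.

3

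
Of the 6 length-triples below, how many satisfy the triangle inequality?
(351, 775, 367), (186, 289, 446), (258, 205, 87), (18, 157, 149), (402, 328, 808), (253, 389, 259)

(351,367,775): 351+367 ≤ 775 → not valid
(186,289,446): 186+289 > 446 → valid
(87,205,258): 87+205 > 258 → valid
(18,149,157): 18+149 > 157 → valid
(328,402,808): 328+402 ≤ 808 → not valid
(253,259,389): 253+259 > 389 → valid
4 of the 6 triples form a triangle.

4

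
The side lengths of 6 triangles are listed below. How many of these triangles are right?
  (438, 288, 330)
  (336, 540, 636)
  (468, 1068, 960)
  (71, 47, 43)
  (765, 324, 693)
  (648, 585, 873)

5

(438,288,330): 288²+330² = 191844 = 438² → right
(336,540,636): 336²+540² = 404496 = 636² → right
(468,1068,960): 468²+960² = 1140624 = 1068² → right
(71,47,43): 43²+47² = 4058 < 5041 = 71² → obtuse
(765,324,693): 324²+693² = 585225 = 765² → right
(648,585,873): 585²+648² = 762129 = 873² → right
5 of the 6 are right.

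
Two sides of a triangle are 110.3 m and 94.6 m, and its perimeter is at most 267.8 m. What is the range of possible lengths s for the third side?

Triangle inequality alone gives 15.7 < s < 204.9.
The perimeter condition gives s ≤ 267.8 − 110.3 − 94.6 = 62.9.
Intersecting the two: 15.7 < s ≤ 62.9.

15.7 < s ≤ 62.9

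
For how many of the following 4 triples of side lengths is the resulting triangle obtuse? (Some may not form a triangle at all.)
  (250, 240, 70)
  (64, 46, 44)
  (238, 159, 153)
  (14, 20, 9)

3

(250,240,70): 70²+240² = 62500 = 250² → right
(64,46,44): 44²+46² = 4052 < 4096 = 64² → obtuse
(238,159,153): 153²+159² = 48690 < 56644 = 238² → obtuse
(14,20,9): 9²+14² = 277 < 400 = 20² → obtuse
3 of the 4 are obtuse.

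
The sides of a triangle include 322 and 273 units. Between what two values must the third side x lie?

By the triangle inequality, x must be less than 322 + 273 = 595 and greater than |322 − 273| = 49.

49 < x < 595 (units)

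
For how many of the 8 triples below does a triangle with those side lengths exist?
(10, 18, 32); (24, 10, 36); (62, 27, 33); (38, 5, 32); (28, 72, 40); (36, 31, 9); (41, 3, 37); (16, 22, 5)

1

(10,18,32): 10+18 ≤ 32 → not valid
(10,24,36): 10+24 ≤ 36 → not valid
(27,33,62): 27+33 ≤ 62 → not valid
(5,32,38): 5+32 ≤ 38 → not valid
(28,40,72): 28+40 ≤ 72 → not valid
(9,31,36): 9+31 > 36 → valid
(3,37,41): 3+37 ≤ 41 → not valid
(5,16,22): 5+16 ≤ 22 → not valid
1 of the 8 triples forms a triangle.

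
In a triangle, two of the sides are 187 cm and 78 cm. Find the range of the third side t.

By the triangle inequality, t must be less than 187 + 78 = 265 and greater than |187 − 78| = 109.

109 < t < 265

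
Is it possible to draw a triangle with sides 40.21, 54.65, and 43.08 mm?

The longest side is 54.65, and the other two sum to 83.29.
Since 83.29 > 54.65, the triangle inequality holds.

Yes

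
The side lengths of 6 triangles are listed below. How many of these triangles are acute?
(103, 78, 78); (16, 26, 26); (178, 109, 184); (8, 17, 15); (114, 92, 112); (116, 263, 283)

5

(103,78,78): 78²+78² = 12168 > 10609 = 103² → acute
(16,26,26): 16²+26² = 932 > 676 = 26² → acute
(178,109,184): 109²+178² = 43565 > 33856 = 184² → acute
(8,17,15): 8²+15² = 289 = 17² → right
(114,92,112): 92²+112² = 21008 > 12996 = 114² → acute
(116,263,283): 116²+263² = 82625 > 80089 = 283² → acute
5 of the 6 are acute.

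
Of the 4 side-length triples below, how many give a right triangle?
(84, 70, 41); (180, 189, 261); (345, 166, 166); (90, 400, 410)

2

(84,70,41): 41²+70² = 6581 < 7056 = 84² → obtuse
(180,189,261): 180²+189² = 68121 = 261² → right
(345,166,166): 166+166 ≤ 345, not a triangle
(90,400,410): 90²+400² = 168100 = 410² → right
2 of the 4 are right.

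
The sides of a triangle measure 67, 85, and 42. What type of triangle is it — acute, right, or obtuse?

Compare the square of the longest side to the sum of squares of the other two: 42² + 67² = 6253 < 7225 = 85².

obtuse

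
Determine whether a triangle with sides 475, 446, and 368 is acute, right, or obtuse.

Compare the square of the longest side to the sum of squares of the other two: 368² + 446² = 334340 > 225625 = 475².

acute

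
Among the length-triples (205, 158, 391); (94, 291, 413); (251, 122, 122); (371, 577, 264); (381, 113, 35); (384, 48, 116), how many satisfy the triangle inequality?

1

(158,205,391): 158+205 ≤ 391 → not valid
(94,291,413): 94+291 ≤ 413 → not valid
(122,122,251): 122+122 ≤ 251 → not valid
(264,371,577): 264+371 > 577 → valid
(35,113,381): 35+113 ≤ 381 → not valid
(48,116,384): 48+116 ≤ 384 → not valid
1 of the 6 triples forms a triangle.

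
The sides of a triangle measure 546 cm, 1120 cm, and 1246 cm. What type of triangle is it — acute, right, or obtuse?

right

Compare the square of the longest side to the sum of squares of the other two: 546² + 1120² = 1552516 = 1246².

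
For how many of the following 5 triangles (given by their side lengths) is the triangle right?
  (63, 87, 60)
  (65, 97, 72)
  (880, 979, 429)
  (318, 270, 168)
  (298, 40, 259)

(63,87,60): 60²+63² = 7569 = 87² → right
(65,97,72): 65²+72² = 9409 = 97² → right
(880,979,429): 429²+880² = 958441 = 979² → right
(318,270,168): 168²+270² = 101124 = 318² → right
(298,40,259): 40²+259² = 68681 < 88804 = 298² → obtuse
4 of the 5 are right.

4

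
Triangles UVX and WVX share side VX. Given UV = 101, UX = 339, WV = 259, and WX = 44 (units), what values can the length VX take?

From triangle UVX: |101 − 339| < VX < 101 + 339, i.e. 238 < VX < 440.
From triangle WVX: 215 < VX < 303.
Both must hold, so VX lies in the intersection.

238 < VX < 303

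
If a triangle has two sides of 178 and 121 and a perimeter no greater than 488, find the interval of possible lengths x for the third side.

57 < x ≤ 189

Triangle inequality alone gives 57 < x < 299.
The perimeter condition gives x ≤ 488 − 178 − 121 = 189.
Intersecting the two: 57 < x ≤ 189.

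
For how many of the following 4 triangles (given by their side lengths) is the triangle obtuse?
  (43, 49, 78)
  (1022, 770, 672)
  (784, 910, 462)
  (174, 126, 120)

(43,49,78): 43²+49² = 4250 < 6084 = 78² → obtuse
(1022,770,672): 672²+770² = 1044484 = 1022² → right
(784,910,462): 462²+784² = 828100 = 910² → right
(174,126,120): 120²+126² = 30276 = 174² → right
1 of the 4 is obtuse.

1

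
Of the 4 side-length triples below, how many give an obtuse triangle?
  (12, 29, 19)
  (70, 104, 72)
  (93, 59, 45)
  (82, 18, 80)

3

(12,29,19): 12²+19² = 505 < 841 = 29² → obtuse
(70,104,72): 70²+72² = 10084 < 10816 = 104² → obtuse
(93,59,45): 45²+59² = 5506 < 8649 = 93² → obtuse
(82,18,80): 18²+80² = 6724 = 82² → right
3 of the 4 are obtuse.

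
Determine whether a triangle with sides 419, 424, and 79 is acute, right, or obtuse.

Compare the square of the longest side to the sum of squares of the other two: 79² + 419² = 181802 > 179776 = 424².

acute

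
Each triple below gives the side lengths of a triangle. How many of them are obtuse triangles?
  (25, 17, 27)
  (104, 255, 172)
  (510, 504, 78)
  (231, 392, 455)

1

(25,17,27): 17²+25² = 914 > 729 = 27² → acute
(104,255,172): 104²+172² = 40400 < 65025 = 255² → obtuse
(510,504,78): 78²+504² = 260100 = 510² → right
(231,392,455): 231²+392² = 207025 = 455² → right
1 of the 4 is obtuse.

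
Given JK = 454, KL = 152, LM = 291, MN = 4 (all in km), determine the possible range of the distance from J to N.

7 ≤ JN ≤ 901 km

The maximum is all hops collinear in one direction: 454 + 152 + 291 + 4 = 901.
The longest hop is 454; the others sum to 447. Folding the others back against it leaves at least 454 − 447 = 7.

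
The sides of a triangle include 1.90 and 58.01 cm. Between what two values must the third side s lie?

By the triangle inequality, s must be less than 1.90 + 58.01 = 59.91 and greater than |1.90 − 58.01| = 56.11.

56.11 < s < 59.91 (cm)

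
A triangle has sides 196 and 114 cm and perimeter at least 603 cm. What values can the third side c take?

Triangle inequality alone gives 82 < c < 310.
The perimeter condition gives c ≥ 603 − 196 − 114 = 293.
Intersecting the two: 293 ≤ c < 310.

293 ≤ c < 310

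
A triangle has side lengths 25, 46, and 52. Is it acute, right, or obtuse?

acute

Compare the square of the longest side to the sum of squares of the other two: 25² + 46² = 2741 > 2704 = 52².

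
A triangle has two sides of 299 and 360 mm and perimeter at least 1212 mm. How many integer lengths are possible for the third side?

Triangle inequality: 61 < x < 659. Perimeter ≥ 1212 gives x ≥ 1212 − 299 − 360 = 553.
So 553 ≤ x < 659; integers 553 through 658: 106 values.

106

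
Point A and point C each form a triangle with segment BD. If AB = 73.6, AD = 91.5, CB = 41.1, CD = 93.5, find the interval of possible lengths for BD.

52.4 < BD < 134.6

From triangle ABD: |73.6 − 91.5| < BD < 73.6 + 91.5, i.e. 17.9 < BD < 165.1.
From triangle CBD: 52.4 < BD < 134.6.
Both must hold, so BD lies in the intersection.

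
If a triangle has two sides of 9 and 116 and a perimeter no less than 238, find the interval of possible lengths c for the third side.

113 ≤ c < 125

Triangle inequality alone gives 107 < c < 125.
The perimeter condition gives c ≥ 238 − 9 − 116 = 113.
Intersecting the two: 113 ≤ c < 125.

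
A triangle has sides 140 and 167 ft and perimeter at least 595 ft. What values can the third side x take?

Triangle inequality alone gives 27 < x < 307.
The perimeter condition gives x ≥ 595 − 140 − 167 = 288.
Intersecting the two: 288 ≤ x < 307.

288 ≤ x < 307 ft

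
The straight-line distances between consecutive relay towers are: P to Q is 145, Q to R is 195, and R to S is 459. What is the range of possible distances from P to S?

The maximum is all hops collinear in one direction: 145 + 195 + 459 = 799.
The longest hop is 459; the others sum to 340. Folding the others back against it leaves at least 459 − 340 = 119.

119 ≤ PS ≤ 799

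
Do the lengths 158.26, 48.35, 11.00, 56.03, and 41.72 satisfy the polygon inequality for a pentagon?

No

For a pentagon, each side must be shorter than the sum of the others.
Here the longest side is 158.26, but the remaining 4 sides sum to only 157.10.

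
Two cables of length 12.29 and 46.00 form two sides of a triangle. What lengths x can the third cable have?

33.71 < x < 58.29

By the triangle inequality, x must be less than 12.29 + 46.00 = 58.29 and greater than |12.29 − 46.00| = 33.71.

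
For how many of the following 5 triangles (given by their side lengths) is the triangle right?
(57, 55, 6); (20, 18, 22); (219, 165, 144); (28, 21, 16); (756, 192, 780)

(57,55,6): 6²+55² = 3061 < 3249 = 57² → obtuse
(20,18,22): 18²+20² = 724 > 484 = 22² → acute
(219,165,144): 144²+165² = 47961 = 219² → right
(28,21,16): 16²+21² = 697 < 784 = 28² → obtuse
(756,192,780): 192²+756² = 608400 = 780² → right
2 of the 5 are right.

2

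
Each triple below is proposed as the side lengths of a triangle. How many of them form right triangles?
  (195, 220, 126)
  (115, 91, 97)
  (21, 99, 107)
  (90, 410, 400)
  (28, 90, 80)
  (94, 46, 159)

1

(195,220,126): 126²+195² = 53901 > 48400 = 220² → acute
(115,91,97): 91²+97² = 17690 > 13225 = 115² → acute
(21,99,107): 21²+99² = 10242 < 11449 = 107² → obtuse
(90,410,400): 90²+400² = 168100 = 410² → right
(28,90,80): 28²+80² = 7184 < 8100 = 90² → obtuse
(94,46,159): 46+94 ≤ 159, not a triangle
1 of the 6 is right.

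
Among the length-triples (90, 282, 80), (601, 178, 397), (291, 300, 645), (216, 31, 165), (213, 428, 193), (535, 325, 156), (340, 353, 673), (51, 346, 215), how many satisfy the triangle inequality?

1

(80,90,282): 80+90 ≤ 282 → not valid
(178,397,601): 178+397 ≤ 601 → not valid
(291,300,645): 291+300 ≤ 645 → not valid
(31,165,216): 31+165 ≤ 216 → not valid
(193,213,428): 193+213 ≤ 428 → not valid
(156,325,535): 156+325 ≤ 535 → not valid
(340,353,673): 340+353 > 673 → valid
(51,215,346): 51+215 ≤ 346 → not valid
1 of the 8 triples forms a triangle.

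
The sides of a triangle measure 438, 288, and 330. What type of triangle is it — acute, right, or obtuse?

Compare the square of the longest side to the sum of squares of the other two: 288² + 330² = 191844 = 438².

right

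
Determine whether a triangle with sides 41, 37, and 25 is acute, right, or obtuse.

acute

Compare the square of the longest side to the sum of squares of the other two: 25² + 37² = 1994 > 1681 = 41².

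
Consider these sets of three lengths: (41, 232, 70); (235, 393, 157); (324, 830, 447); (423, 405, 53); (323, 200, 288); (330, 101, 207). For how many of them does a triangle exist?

2

(41,70,232): 41+70 ≤ 232 → not valid
(157,235,393): 157+235 ≤ 393 → not valid
(324,447,830): 324+447 ≤ 830 → not valid
(53,405,423): 53+405 > 423 → valid
(200,288,323): 200+288 > 323 → valid
(101,207,330): 101+207 ≤ 330 → not valid
2 of the 6 triples form a triangle.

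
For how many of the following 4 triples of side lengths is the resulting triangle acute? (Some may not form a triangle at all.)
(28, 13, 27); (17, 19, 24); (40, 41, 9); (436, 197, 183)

(28,13,27): 13²+27² = 898 > 784 = 28² → acute
(17,19,24): 17²+19² = 650 > 576 = 24² → acute
(40,41,9): 9²+40² = 1681 = 41² → right
(436,197,183): 183+197 ≤ 436, not a triangle
2 of the 4 are acute.

2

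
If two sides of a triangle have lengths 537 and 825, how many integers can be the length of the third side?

The third side lies in the open interval (288, 1362).
Integers from 289 to 1361 inclusive: 1361 − 289 + 1 = 1073.

1073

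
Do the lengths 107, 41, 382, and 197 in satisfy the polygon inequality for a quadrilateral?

No

For a quadrilateral, each side must be shorter than the sum of the others.
Here the longest side is 382, but the remaining 3 sides sum to only 345.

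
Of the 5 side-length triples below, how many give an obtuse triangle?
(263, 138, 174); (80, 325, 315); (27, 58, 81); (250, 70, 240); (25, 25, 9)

2

(263,138,174): 138²+174² = 49320 < 69169 = 263² → obtuse
(80,325,315): 80²+315² = 105625 = 325² → right
(27,58,81): 27²+58² = 4093 < 6561 = 81² → obtuse
(250,70,240): 70²+240² = 62500 = 250² → right
(25,25,9): 9²+25² = 706 > 625 = 25² → acute
2 of the 5 are obtuse.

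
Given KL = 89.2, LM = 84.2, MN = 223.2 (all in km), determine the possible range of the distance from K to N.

49.8 ≤ KN ≤ 396.6 km

The maximum is all hops collinear in one direction: 89.2 + 84.2 + 223.2 = 396.6.
The longest hop is 223.2; the others sum to 173.4. Folding the others back against it leaves at least 223.2 − 173.4 = 49.8.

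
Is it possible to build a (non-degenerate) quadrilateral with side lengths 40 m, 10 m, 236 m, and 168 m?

For a quadrilateral, each side must be shorter than the sum of the others.
Here the longest side is 236, but the remaining 3 sides sum to only 218.

No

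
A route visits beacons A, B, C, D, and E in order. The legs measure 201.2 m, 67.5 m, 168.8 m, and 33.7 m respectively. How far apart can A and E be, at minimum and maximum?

The maximum is all hops collinear in one direction: 201.2 + 67.5 + 168.8 + 33.7 = 471.2.
The longest hop is 201.2; the others sum to 270.0. Since 201.2 ≤ 270.0, the path can fold back on itself completely, so the minimum distance is 0.

0 ≤ AE ≤ 471.2 m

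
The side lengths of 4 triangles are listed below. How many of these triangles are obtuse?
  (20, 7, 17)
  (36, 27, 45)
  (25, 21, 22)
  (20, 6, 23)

(20,7,17): 7²+17² = 338 < 400 = 20² → obtuse
(36,27,45): 27²+36² = 2025 = 45² → right
(25,21,22): 21²+22² = 925 > 625 = 25² → acute
(20,6,23): 6²+20² = 436 < 529 = 23² → obtuse
2 of the 4 are obtuse.

2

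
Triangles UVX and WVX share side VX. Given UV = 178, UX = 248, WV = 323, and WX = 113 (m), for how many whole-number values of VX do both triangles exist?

From triangle UVX: 70 < VX < 426.
From triangle WVX: 210 < VX < 436.
Intersection: 210 < VX < 426, so integers 211 through 425: 215 values.

215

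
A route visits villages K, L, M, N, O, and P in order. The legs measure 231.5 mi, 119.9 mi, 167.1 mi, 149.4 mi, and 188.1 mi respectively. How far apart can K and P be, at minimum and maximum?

0 ≤ KP ≤ 856.0 mi

The maximum is all hops collinear in one direction: 231.5 + 119.9 + 167.1 + 149.4 + 188.1 = 856.0.
The longest hop is 231.5; the others sum to 624.5. Since 231.5 ≤ 624.5, the path can fold back on itself completely, so the minimum distance is 0.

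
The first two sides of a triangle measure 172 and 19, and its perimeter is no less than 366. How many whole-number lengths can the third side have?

Triangle inequality: 153 < x < 191. Perimeter ≥ 366 gives x ≥ 366 − 172 − 19 = 175.
So 175 ≤ x < 191; integers 175 through 190: 16 values.

16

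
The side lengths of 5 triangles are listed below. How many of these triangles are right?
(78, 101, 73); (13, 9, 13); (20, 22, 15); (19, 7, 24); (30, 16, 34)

(78,101,73): 73²+78² = 11413 > 10201 = 101² → acute
(13,9,13): 9²+13² = 250 > 169 = 13² → acute
(20,22,15): 15²+20² = 625 > 484 = 22² → acute
(19,7,24): 7²+19² = 410 < 576 = 24² → obtuse
(30,16,34): 16²+30² = 1156 = 34² → right
1 of the 5 is right.

1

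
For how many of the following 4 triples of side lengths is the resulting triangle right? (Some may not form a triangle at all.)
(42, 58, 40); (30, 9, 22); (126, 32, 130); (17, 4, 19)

2

(42,58,40): 40²+42² = 3364 = 58² → right
(30,9,22): 9²+22² = 565 < 900 = 30² → obtuse
(126,32,130): 32²+126² = 16900 = 130² → right
(17,4,19): 4²+17² = 305 < 361 = 19² → obtuse
2 of the 4 are right.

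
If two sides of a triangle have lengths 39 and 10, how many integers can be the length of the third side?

19

The third side lies in the open interval (29, 49).
Integers from 30 to 48 inclusive: 48 − 30 + 1 = 19.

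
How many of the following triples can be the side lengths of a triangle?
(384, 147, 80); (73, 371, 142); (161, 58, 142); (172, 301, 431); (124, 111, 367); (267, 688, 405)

2

(80,147,384): 80+147 ≤ 384 → not valid
(73,142,371): 73+142 ≤ 371 → not valid
(58,142,161): 58+142 > 161 → valid
(172,301,431): 172+301 > 431 → valid
(111,124,367): 111+124 ≤ 367 → not valid
(267,405,688): 267+405 ≤ 688 → not valid
2 of the 6 triples form a triangle.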